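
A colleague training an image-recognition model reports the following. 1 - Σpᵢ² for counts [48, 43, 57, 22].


Probabilities: [48/170, 43/170, 57/170, 22/170] ≈ [0.2824, 0.2529, 0.3353, 0.1294]
Σpᵢ² = (2304 + 1849 + 3249 + 484)/170² = 7886/28900
Gini = 1 - Σpᵢ² = 1 - 7886/28900 = 0.7271

0.7271


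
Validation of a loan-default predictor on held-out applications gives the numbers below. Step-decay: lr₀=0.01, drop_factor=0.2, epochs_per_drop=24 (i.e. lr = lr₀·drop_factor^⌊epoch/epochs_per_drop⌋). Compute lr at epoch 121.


n_drops = ⌊121/24⌋ = 5
lr = 0.01·0.2^5 = 0.01·0.00032 = 0.0000032

0.0000032


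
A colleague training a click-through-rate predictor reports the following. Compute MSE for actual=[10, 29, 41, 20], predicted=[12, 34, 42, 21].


Squared errors: (10-12)²=4, (29-34)²=25, (41-42)²=1, (20-21)²=1
Sum = 31
MSE = 31/4 = 31/4

31/4


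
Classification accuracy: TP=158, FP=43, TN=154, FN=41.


Accuracy = (TP+TN)/(TP+TN+FP+FN)
= (158+154)/(396)
= 312/396 = 78.79%

78.79%


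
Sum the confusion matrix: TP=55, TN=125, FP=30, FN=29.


Total = TP + TN + FP + FN
= 55 + 125 + 30 + 29
= 239
(Predicted positive: 85, predicted negative: 154)

239


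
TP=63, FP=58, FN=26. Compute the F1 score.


Precision = 63/121 = 0.5207
Recall = 63/89 = 0.7079
F1 = 2·P·R/(P+R) = 2·TP/(2·TP+FP+FN) = 126/(126+58+26) = 126/210 = 0.6

0.6


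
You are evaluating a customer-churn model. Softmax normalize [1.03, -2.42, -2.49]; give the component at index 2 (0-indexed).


Exponentials: e^1.03=2.8011, e^-2.42=0.0889, e^-2.49=0.0829
Sum = 2.9729
Softmax = [0.9422, 0.0299, 0.0279]
p[2] = 0.0829/2.9729 = 0.0279

0.0279


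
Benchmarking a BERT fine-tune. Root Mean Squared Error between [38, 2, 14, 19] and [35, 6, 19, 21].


MSE = 54/4 = 13.5
RMSE = √(54/4) = 3.6742

3.6742


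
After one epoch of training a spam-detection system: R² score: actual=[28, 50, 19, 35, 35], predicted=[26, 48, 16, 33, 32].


ȳ = 33.4
SS_res = Σ(y-ŷ)² = 30
SS_tot = Σ(y-ȳ)² = 517.2
R² = 1 - SS_res/SS_tot = 1 - 0.058 = 0.942

0.942


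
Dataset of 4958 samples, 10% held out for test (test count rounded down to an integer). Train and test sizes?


Test = ⌊4958·10/100⌋ = 495
Train = 4958 - 495 = 4463

Train: 4463, Test: 495


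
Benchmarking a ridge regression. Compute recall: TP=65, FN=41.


Recall = TP/(TP+FN)
= 65/(65+41)
= 65/106 = 61.32%

61.32%


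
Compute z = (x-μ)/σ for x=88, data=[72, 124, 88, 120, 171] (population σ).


μ = 115, σ = 34.1174
z = (88 - 115)/34.1174 = -0.7914

-0.7914


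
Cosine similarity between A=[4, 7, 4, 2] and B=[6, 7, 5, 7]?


A·B = 4·6 + 7·7 + 4·5 + 2·7 = 107
‖A‖ = √85 = 9.2195, ‖B‖ = √159 = 12.6095
cos = 107/(√85·√159) = 107/√13515 = 0.9204

0.9204


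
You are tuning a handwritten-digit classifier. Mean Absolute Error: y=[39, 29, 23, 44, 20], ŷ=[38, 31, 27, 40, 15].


Absolute errors: |39-38|=1, |29-31|=2, |23-27|=4, |44-40|=4, |20-15|=5
Sum = 16
MAE = 16/5 = 16/5

16/5


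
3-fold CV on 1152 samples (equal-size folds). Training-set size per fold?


Fold size = 1152/3 = 384
Training per fold = 1152 - 384 = 768

768


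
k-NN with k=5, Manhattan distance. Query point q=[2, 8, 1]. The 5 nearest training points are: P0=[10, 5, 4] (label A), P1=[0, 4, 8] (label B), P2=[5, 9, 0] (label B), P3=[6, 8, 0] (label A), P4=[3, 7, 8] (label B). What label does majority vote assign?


d(q,P0) = 14  (label A)
d(q,P1) = 13  (label B)
d(q,P2) = 5  (label B)
d(q,P3) = 5  (label A)
d(q,P4) = 9  (label B)
Votes: A=2, B=3
Majority → B

B


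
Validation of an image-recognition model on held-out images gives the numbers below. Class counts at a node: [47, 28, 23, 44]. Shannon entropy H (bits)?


Probabilities: [47/142, 28/142, 23/142, 44/142] ≈ [0.331, 0.1972, 0.162, 0.3099]
H = -((47/142)·log₂(47/142) + (28/142)·log₂(28/142) + (23/142)·log₂(23/142) + (44/142)·log₂(44/142))
  = 1.939 bits

1.939 bits


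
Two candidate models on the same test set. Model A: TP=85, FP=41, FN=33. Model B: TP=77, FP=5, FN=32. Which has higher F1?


Model A: P=85/126=0.6746, R=85/118=0.7203, F1=2PR/(P+R)=2TP/(2TP+FP+FN)=170/244=0.6967
Model B: P=77/82=0.939, R=77/109=0.7064, F1=2PR/(P+R)=2TP/(2TP+FP+FN)=154/191=0.8063
0.6967 < 0.8063 → Model B

Model B


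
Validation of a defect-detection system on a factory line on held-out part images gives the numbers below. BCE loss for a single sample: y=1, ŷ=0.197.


BCE = -[y·ln(p) + (1-y)·ln(1-p)]
= -1·ln(0.197) - 0
= -ln(0.197) = 1.6246

1.6246


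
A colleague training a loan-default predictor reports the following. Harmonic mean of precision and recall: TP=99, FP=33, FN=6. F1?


Precision = 99/132 = 0.75
Recall = 99/105 = 0.9429
F1 = 2·P·R/(P+R) = 2·TP/(2·TP+FP+FN) = 198/(198+33+6) = 198/237 = 0.8354

0.8354


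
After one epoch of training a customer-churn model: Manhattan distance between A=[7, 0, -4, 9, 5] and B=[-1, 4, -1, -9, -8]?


d = |7+ 1| + |0-4| + |-4+ 1| + |9+ 9| + |5+ 8|
  = 8 + 4 + 3 + 18 + 13
  = 46

46


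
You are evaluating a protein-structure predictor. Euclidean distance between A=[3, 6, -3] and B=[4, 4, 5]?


d = √((3-4)² + (6-4)² + (-3-5)²)
  = √(1 + 4 + 64)
  = √69 = 8.3066

8.3066


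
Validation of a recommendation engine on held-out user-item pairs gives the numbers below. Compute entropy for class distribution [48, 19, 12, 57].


Probabilities: [48/136, 19/136, 12/136, 57/136] ≈ [0.3529, 0.1397, 0.0882, 0.4191]
H = -((48/136)·log₂(48/136) + (19/136)·log₂(19/136) + (12/136)·log₂(12/136) + (57/136)·log₂(57/136))
  = 1.7619 bits

1.7619 bits


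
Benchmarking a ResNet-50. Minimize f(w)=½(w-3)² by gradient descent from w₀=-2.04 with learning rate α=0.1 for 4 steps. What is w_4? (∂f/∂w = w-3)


step 1: grad = -2.04-3 = -5.04; w = -2.04 - 0.1·(-5.04) = -1.536
step 2: grad = -1.536-3 = -4.536; w = -1.536 - 0.1·(-4.536) = -1.0824
step 3: grad = -1.0824-3 = -4.0824; w = -1.0824 - 0.1·(-4.0824) = -0.67416
step 4: grad = -0.67416-3 = -3.67416; w = -0.67416 - 0.1·(-3.67416) = -0.306744

-0.306744


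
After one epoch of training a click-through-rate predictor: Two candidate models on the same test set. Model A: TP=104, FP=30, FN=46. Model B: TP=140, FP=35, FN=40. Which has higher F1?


Model A: P=104/134=0.7761, R=104/150=0.6933, F1=2PR/(P+R)=2TP/(2TP+FP+FN)=208/284=0.7324
Model B: P=140/175=0.8, R=140/180=0.7778, F1=2PR/(P+R)=2TP/(2TP+FP+FN)=280/355=0.7887
0.7324 < 0.7887 → Model B

Model B


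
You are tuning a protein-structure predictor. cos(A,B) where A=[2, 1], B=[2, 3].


A·B = 2·2 + 1·3 = 7
‖A‖ = √5 = 2.2361, ‖B‖ = √13 = 3.6056
cos = 7/(√5·√13) = 7/√65 = 0.8682

0.8682


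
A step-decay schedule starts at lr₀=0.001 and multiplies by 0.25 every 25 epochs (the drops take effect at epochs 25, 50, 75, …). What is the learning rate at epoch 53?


n_drops = ⌊53/25⌋ = 2
lr = 0.001·0.25^2 = 0.001·0.0625 = 0.0000625

0.0000625


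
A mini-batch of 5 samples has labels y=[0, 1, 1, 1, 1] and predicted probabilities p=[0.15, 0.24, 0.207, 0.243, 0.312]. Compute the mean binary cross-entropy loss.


L[0] = -ln(1-0.15) = -ln(0.85) = 0.1625
L[1] = -ln(0.24) = 1.4271
L[2] = -ln(0.207) = 1.575
L[3] = -ln(0.243) = 1.4147
L[4] = -ln(0.312) = 1.1648
mean = (0.1625 + 1.4271 + 1.575 + 1.4147 + 1.1648)/5 = 1.1488

1.1488


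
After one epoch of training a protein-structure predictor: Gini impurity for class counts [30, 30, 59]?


Probabilities: [30/119, 30/119, 59/119] ≈ [0.2521, 0.2521, 0.4958]
Σpᵢ² = (900 + 900 + 3481)/119² = 5281/14161
Gini = 1 - Σpᵢ² = 1 - 5281/14161 = 0.6271

0.6271


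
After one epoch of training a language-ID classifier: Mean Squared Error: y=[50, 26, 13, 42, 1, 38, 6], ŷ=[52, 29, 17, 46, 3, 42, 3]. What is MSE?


Squared errors: (50-52)²=4, (26-29)²=9, (13-17)²=16, (42-46)²=16, (1-3)²=4, (38-42)²=16, (6-3)²=9
Sum = 74
MSE = 74/7 = 74/7

74/7


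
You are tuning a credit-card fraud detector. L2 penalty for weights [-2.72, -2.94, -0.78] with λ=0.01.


‖w‖₂² = (-2.72)² + (-2.94)² + (-0.78)²
     = 7.3984 + 8.6436 + 0.6084
     = 16.6504
λ·‖w‖₂² = 0.01·16.6504 = 0.166504

0.166504


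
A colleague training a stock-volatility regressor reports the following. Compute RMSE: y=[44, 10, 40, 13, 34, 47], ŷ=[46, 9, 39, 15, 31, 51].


MSE = 35/6 = 5.8333
RMSE = √(35/6) = 2.4152

2.4152


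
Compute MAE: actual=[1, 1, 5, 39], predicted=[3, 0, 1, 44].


Absolute errors: |1-3|=2, |1-0|=1, |5-1|=4, |39-44|=5
Sum = 12
MAE = 12/4 = 3

3


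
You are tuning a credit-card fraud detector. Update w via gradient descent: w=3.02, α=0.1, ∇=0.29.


w_new = w - α·∇
= 3.02 - 0.1·0.29
= 3.02 - 0.029
= 2.991

2.991


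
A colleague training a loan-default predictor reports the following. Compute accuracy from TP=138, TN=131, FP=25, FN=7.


Accuracy = (TP+TN)/(TP+TN+FP+FN)
= (138+131)/(301)
= 269/301 = 89.37%

89.37%


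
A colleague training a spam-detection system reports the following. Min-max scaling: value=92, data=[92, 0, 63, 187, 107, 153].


min=0, max=187
(92-0)/(187-0) = 92/187 = 0.492

0.492


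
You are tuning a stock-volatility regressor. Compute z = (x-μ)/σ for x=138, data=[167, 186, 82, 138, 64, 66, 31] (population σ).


μ = 104.8571, σ = 54.3807
z = (138 - 104.8571)/54.3807 = 0.6095

0.6095


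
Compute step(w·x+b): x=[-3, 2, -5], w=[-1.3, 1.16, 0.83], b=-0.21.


z = (-3)·(-1.3) + (2)·(1.16) + (-5)·(0.83) - 0.21
  = 1.86
step(z) = 1 (z≥0)

1


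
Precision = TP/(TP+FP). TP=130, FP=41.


Precision = TP/(TP+FP)
= 130/(130+41)
= 130/171 = 76.02%

76.02%


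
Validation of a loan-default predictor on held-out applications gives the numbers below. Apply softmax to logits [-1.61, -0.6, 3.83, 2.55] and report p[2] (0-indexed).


Exponentials: e^-1.61=0.1999, e^-0.6=0.5488, e^3.83=46.0625, e^2.55=12.8071
Sum = 59.6183
Softmax = [0.0034, 0.0092, 0.7726, 0.2148]
p[2] = 46.0625/59.6183 = 0.7726

0.7726


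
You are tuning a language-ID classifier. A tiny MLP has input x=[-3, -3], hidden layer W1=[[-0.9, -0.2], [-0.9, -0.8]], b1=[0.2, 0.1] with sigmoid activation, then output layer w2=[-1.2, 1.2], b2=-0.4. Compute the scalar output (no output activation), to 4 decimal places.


z1[0] = (-0.9)·(-3) + (-0.2)·(-3) + 0.2 = 3.5
z1[1] = (-0.9)·(-3) + (-0.8)·(-3) + 0.1 = 5.2
h = sigmoid(z1) = [0.9707, 0.9945]
output = (-1.2)·(0.9707) + (1.2)·(0.9945) - 0.4 = -0.3714

-0.3714


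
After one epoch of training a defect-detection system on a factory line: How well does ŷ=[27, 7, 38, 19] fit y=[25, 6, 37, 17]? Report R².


ȳ = 21.25
SS_res = Σ(y-ŷ)² = 10
SS_tot = Σ(y-ȳ)² = 512.75
R² = 1 - SS_res/SS_tot = 1 - 0.0195 = 0.9805

0.9805


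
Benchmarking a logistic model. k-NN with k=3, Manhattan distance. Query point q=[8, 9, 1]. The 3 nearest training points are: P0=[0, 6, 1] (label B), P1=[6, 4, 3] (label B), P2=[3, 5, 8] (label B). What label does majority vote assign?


d(q,P0) = 11  (label B)
d(q,P1) = 9  (label B)
d(q,P2) = 16  (label B)
Votes: A=0, B=3
Majority → B

B


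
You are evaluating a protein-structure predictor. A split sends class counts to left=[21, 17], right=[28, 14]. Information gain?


Parent = [49, 31], H_parent = 0.9632
H_left = 0.992 (n=38), H_right = 0.9183 (n=42)
H_children = (38/80)·0.992 + (42/80)·0.9183 = 0.9533
IG = 0.9632 - 0.9533 = 0.0099

0.0099


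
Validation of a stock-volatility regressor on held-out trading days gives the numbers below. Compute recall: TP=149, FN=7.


Recall = TP/(TP+FN)
= 149/(149+7)
= 149/156 = 95.51%

95.51%


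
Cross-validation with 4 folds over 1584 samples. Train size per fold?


Fold size = 1584/4 = 396
Training per fold = 1584 - 396 = 1188

1188


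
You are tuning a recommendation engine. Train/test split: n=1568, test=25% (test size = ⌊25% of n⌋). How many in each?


Test = ⌊1568·25/100⌋ = 392
Train = 1568 - 392 = 1176

Train: 1176, Test: 392


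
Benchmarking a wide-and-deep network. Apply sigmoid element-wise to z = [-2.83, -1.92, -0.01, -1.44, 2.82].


σ(-2.83) = 1/(1+e^2.83) = 0.0557
σ(-1.92) = 1/(1+e^1.92) = 0.1279
σ(-0.01) = 1/(1+e^0.01) = 0.4975
σ(-1.44) = 1/(1+e^1.44) = 0.1915
σ(2.82) = 1/(1+e^-2.82) = 0.9437
result = [0.0557, 0.1279, 0.4975, 0.1915, 0.9437]

[0.0557, 0.1279, 0.4975, 0.1915, 0.9437]


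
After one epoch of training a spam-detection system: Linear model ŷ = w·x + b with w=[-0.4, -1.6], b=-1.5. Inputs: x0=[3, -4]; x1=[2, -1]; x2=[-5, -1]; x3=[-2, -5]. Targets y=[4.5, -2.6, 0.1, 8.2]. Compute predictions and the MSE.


ŷ0 = (-0.4)·(3) + (-1.6)·(-4) - 1.5 = 3.7
ŷ1 = (-0.4)·(2) + (-1.6)·(-1) - 1.5 = -0.7
ŷ2 = (-0.4)·(-5) + (-1.6)·(-1) - 1.5 = 2.1
ŷ3 = (-0.4)·(-2) + (-1.6)·(-5) - 1.5 = 7.3
errors² = [0.64, 3.61, 4.0, 0.81]
MSE = 9.0600/4 = 2.265

2.265


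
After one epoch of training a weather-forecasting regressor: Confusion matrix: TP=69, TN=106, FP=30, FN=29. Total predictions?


Total = TP + TN + FP + FN
= 69 + 106 + 30 + 29
= 234
(Predicted positive: 99, predicted negative: 135)

234


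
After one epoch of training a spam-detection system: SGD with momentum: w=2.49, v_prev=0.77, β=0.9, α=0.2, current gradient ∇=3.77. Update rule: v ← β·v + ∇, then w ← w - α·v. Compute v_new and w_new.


v_new = 0.9·0.77 + 3.77 = 0.693 + 3.77 = 4.463
w_new = 2.49 - 0.2·4.463 = 2.49 - 0.8926 = 1.5974

v_new=4.463, w_new=1.5974


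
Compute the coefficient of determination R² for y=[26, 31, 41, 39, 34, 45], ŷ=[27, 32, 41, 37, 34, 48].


ȳ = 36
SS_res = Σ(y-ŷ)² = 15
SS_tot = Σ(y-ȳ)² = 244
R² = 1 - SS_res/SS_tot = 1 - 0.0615 = 0.9385

0.9385


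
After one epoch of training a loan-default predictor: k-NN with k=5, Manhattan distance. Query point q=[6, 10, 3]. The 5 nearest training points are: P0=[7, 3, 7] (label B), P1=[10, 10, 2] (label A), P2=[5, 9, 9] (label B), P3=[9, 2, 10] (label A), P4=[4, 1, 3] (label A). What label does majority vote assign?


d(q,P0) = 12  (label B)
d(q,P1) = 5  (label A)
d(q,P2) = 8  (label B)
d(q,P3) = 18  (label A)
d(q,P4) = 11  (label A)
Votes: A=3, B=2
Majority → A

A


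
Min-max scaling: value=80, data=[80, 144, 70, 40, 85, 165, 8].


min=8, max=165
(80-8)/(165-8) = 72/157 = 0.4586

0.4586


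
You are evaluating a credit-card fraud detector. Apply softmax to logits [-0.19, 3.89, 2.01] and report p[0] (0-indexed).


Exponentials: e^-0.19=0.827, e^3.89=48.9109, e^2.01=7.4633
Sum = 57.2012
Softmax = [0.0145, 0.8551, 0.1305]
p[0] = 0.827/57.2012 = 0.0145

0.0145


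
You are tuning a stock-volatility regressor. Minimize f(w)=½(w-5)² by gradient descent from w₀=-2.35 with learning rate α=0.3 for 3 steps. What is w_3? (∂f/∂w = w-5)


step 1: grad = -2.35-5 = -7.35; w = -2.35 - 0.3·(-7.35) = -0.145
step 2: grad = -0.145-5 = -5.145; w = -0.145 - 0.3·(-5.145) = 1.3985
step 3: grad = 1.3985-5 = -3.6015; w = 1.3985 - 0.3·(-3.6015) = 2.47895

2.47895


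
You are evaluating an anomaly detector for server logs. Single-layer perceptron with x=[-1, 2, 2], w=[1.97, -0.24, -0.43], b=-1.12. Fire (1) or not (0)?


z = (-1)·(1.97) + (2)·(-0.24) + (2)·(-0.43) - 1.12
  = -4.43
step(z) = 0 (z<0)

0


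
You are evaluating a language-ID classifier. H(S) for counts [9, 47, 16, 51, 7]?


Probabilities: [9/130, 47/130, 16/130, 51/130, 7/130] ≈ [0.0692, 0.3615, 0.1231, 0.3923, 0.0538]
H = -((9/130)·log₂(9/130) + (47/130)·log₂(47/130) + (16/130)·log₂(16/130) + (51/130)·log₂(51/130) + (7/130)·log₂(7/130))
  = 1.9259 bits

1.9259 bits


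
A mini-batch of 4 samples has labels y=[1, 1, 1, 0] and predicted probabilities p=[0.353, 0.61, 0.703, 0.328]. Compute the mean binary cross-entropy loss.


L[0] = -ln(0.353) = 1.0413
L[1] = -ln(0.61) = 0.4943
L[2] = -ln(0.703) = 0.3524
L[3] = -ln(1-0.328) = -ln(0.672) = 0.3975
mean = (1.0413 + 0.4943 + 0.3524 + 0.3975)/4 = 0.5714

0.5714


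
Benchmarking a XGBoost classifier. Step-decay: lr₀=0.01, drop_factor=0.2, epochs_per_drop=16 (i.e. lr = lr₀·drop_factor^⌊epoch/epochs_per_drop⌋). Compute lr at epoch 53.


n_drops = ⌊53/16⌋ = 3
lr = 0.01·0.2^3 = 0.01·0.008 = 0.00008

0.00008


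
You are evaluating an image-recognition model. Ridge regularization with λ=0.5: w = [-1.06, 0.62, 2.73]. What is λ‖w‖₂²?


‖w‖₂² = (-1.06)² + (0.62)² + (2.73)²
     = 1.1236 + 0.3844 + 7.4529
     = 8.9609
λ·‖w‖₂² = 0.5·8.9609 = 4.48045

4.48045


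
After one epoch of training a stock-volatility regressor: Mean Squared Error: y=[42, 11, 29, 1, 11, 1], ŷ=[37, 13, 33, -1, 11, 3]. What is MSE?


Squared errors: (42-37)²=25, (11-13)²=4, (29-33)²=16, (1+ 1)²=4, (11-11)²=0, (1-3)²=4
Sum = 53
MSE = 53/6 = 53/6

53/6


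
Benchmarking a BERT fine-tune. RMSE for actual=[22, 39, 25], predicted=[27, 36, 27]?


MSE = 38/3 = 12.6667
RMSE = √(38/3) = 3.559

3.559


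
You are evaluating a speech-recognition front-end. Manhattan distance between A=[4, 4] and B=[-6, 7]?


d = |4+ 6| + |4-7|
  = 10 + 3
  = 13

13


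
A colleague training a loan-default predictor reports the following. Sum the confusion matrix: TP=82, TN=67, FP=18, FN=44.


Total = TP + TN + FP + FN
= 82 + 67 + 18 + 44
= 211
(Predicted positive: 100, predicted negative: 111)

211


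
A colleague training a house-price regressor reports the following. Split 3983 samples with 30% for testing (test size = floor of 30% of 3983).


Test = ⌊3983·30/100⌋ = 1194
Train = 3983 - 1194 = 2789

Train: 2789, Test: 1194


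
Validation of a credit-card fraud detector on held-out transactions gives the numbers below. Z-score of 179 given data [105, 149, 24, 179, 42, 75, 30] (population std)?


μ = 86.2857, σ = 56.0808
z = (179 - 86.2857)/56.0808 = 1.6532

1.6532


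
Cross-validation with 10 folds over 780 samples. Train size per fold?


Fold size = 780/10 = 78
Training per fold = 780 - 78 = 702

702


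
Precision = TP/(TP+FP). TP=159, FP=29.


Precision = TP/(TP+FP)
= 159/(159+29)
= 159/188 = 84.57%

84.57%


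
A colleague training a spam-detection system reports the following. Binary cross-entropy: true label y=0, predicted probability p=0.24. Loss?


BCE = -[y·ln(p) + (1-y)·ln(1-p)]
= -0 - 1·ln(1-0.24)
= -ln(0.76) = 0.2744

0.2744


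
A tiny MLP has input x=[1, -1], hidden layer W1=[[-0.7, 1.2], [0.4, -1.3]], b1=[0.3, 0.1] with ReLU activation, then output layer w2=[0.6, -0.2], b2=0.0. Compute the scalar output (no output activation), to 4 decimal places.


z1[0] = (-0.7)·(1) + (1.2)·(-1) + 0.3 = -1.6
z1[1] = (0.4)·(1) + (-1.3)·(-1) + 0.1 = 1.8
h = ReLU(z1) = [0.0, 1.8]
output = (0.6)·(0.0) + (-0.2)·(1.8) + 0.0 = -0.36

-0.36


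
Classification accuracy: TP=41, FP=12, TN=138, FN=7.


Accuracy = (TP+TN)/(TP+TN+FP+FN)
= (41+138)/(198)
= 179/198 = 90.4%

90.4%


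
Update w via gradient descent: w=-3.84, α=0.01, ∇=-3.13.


w_new = w - α·∇
= -3.84 - 0.01·-3.13
= -3.84 + 0.0313
= -3.8087

-3.8087


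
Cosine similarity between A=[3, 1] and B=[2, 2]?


A·B = 3·2 + 1·2 = 8
‖A‖ = √10 = 3.1623, ‖B‖ = √8 = 2.8284
cos = 8/(√10·√8) = 8/√80 = 0.8944

0.8944


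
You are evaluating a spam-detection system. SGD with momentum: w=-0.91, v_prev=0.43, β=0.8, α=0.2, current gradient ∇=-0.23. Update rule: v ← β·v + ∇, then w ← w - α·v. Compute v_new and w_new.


v_new = 0.8·0.43 - 0.23 = 0.344 - 0.23 = 0.114
w_new = -0.91 - 0.2·0.114 = -0.91 - 0.0228 = -0.9328

v_new=0.114, w_new=-0.9328


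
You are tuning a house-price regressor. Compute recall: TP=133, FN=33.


Recall = TP/(TP+FN)
= 133/(133+33)
= 133/166 = 80.12%

80.12%


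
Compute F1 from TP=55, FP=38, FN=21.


Precision = 55/93 = 0.5914
Recall = 55/76 = 0.7237
F1 = 2·P·R/(P+R) = 2·TP/(2·TP+FP+FN) = 110/(110+38+21) = 110/169 = 0.6509

0.6509


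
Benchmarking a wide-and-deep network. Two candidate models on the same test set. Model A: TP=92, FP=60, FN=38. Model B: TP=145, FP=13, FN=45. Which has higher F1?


Model A: P=92/152=0.6053, R=92/130=0.7077, F1=2PR/(P+R)=2TP/(2TP+FP+FN)=184/282=0.6525
Model B: P=145/158=0.9177, R=145/190=0.7632, F1=2PR/(P+R)=2TP/(2TP+FP+FN)=290/348=0.8333
0.6525 < 0.8333 → Model B

Model B


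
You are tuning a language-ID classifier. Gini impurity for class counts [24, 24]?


Probabilities: [24/48, 24/48] ≈ [0.5, 0.5]
Σpᵢ² = (576 + 576)/48² = 1152/2304
Gini = 1 - Σpᵢ² = 1 - 1152/2304 = 0.5

0.5


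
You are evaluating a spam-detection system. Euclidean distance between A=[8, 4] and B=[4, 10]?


d = √((8-4)² + (4-10)²)
  = √(16 + 36)
  = √52 = 7.2111

7.2111


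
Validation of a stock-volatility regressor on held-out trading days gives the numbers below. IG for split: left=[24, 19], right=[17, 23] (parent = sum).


Parent = [41, 42], H_parent = 0.9999
H_left = 0.9902 (n=43), H_right = 0.9837 (n=40)
H_children = (43/83)·0.9902 + (40/83)·0.9837 = 0.9871
IG = 0.9999 - 0.9871 = 0.0128

0.0128


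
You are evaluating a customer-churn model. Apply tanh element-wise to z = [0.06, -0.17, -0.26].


tanh(0.06) = 0.0599
tanh(-0.17) = -0.1684
tanh(-0.26) = -0.2543
result = [0.0599, -0.1684, -0.2543]

[0.0599, -0.1684, -0.2543]


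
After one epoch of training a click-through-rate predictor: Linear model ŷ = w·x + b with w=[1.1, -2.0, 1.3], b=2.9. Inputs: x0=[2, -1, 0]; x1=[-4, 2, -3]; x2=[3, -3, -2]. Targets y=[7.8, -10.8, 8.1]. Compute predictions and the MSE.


ŷ0 = (1.1)·(2) + (-2.0)·(-1) + (1.3)·(0) + 2.9 = 7.1
ŷ1 = (1.1)·(-4) + (-2.0)·(2) + (1.3)·(-3) + 2.9 = -9.4
ŷ2 = (1.1)·(3) + (-2.0)·(-3) + (1.3)·(-2) + 2.9 = 9.6
errors² = [0.49, 1.96, 2.25]
MSE = 4.7000/3 = 1.5667

1.5667


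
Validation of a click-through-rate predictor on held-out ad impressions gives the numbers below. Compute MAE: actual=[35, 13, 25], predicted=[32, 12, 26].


Absolute errors: |35-32|=3, |13-12|=1, |25-26|=1
Sum = 5
MAE = 5/3 = 5/3

5/3


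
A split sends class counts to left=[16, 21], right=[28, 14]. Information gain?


Parent = [44, 35], H_parent = 0.9906
H_left = 0.9868 (n=37), H_right = 0.9183 (n=42)
H_children = (37/79)·0.9868 + (42/79)·0.9183 = 0.9504
IG = 0.9906 - 0.9504 = 0.0402

0.0402


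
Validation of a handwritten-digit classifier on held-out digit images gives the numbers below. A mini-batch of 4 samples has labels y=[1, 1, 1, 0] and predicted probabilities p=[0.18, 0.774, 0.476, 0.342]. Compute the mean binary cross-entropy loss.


L[0] = -ln(0.18) = 1.7148
L[1] = -ln(0.774) = 0.2562
L[2] = -ln(0.476) = 0.7423
L[3] = -ln(1-0.342) = -ln(0.658) = 0.4186
mean = (1.7148 + 0.2562 + 0.7423 + 0.4186)/4 = 0.783

0.783


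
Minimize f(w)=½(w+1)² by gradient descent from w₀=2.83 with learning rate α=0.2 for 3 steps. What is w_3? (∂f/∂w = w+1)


step 1: grad = 2.83+1 = 3.83; w = 2.83 - 0.2·(3.83) = 2.064
step 2: grad = 2.064+1 = 3.064; w = 2.064 - 0.2·(3.064) = 1.4512
step 3: grad = 1.4512+1 = 2.4512; w = 1.4512 - 0.2·(2.4512) = 0.96096

0.96096


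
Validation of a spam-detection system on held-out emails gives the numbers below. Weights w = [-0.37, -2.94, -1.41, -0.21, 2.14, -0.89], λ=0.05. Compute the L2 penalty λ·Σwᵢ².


‖w‖₂² = (-0.37)² + (-2.94)² + (-1.41)² + (-0.21)² + (2.14)² + (-0.89)²
     = 0.1369 + 8.6436 + 1.9881 + 0.0441 + 4.5796 + 0.7921
     = 16.1844
λ·‖w‖₂² = 0.05·16.1844 = 0.80922

0.80922


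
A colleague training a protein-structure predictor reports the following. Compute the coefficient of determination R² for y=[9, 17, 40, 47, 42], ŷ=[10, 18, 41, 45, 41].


ȳ = 31
SS_res = Σ(y-ŷ)² = 8
SS_tot = Σ(y-ȳ)² = 1138
R² = 1 - SS_res/SS_tot = 1 - 0.007 = 0.993

0.993


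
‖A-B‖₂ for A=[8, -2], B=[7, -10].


d = √((8-7)² + (-2+ 10)²)
  = √(1 + 64)
  = √65 = 8.0623

8.0623


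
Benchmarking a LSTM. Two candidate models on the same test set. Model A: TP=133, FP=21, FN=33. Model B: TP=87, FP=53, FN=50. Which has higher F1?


Model A: P=133/154=0.8636, R=133/166=0.8012, F1=2PR/(P+R)=2TP/(2TP+FP+FN)=266/320=0.8313
Model B: P=87/140=0.6214, R=87/137=0.635, F1=2PR/(P+R)=2TP/(2TP+FP+FN)=174/277=0.6282
0.8313 > 0.6282 → Model A

Model A


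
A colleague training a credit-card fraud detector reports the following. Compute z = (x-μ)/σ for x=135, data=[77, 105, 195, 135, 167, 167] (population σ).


μ = 141, σ = 40.1995
z = (135 - 141)/40.1995 = -0.1493

-0.1493


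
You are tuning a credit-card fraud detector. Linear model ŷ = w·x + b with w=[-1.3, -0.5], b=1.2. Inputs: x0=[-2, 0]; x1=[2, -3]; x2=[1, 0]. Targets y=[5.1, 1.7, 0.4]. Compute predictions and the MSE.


ŷ0 = (-1.3)·(-2) + (-0.5)·(0) + 1.2 = 3.8
ŷ1 = (-1.3)·(2) + (-0.5)·(-3) + 1.2 = 0.1
ŷ2 = (-1.3)·(1) + (-0.5)·(0) + 1.2 = -0.1
errors² = [1.69, 2.56, 0.25]
MSE = 4.5000/3 = 1.5

1.5


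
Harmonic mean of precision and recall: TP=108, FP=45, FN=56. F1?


Precision = 108/153 = 0.7059
Recall = 108/164 = 0.6585
F1 = 2·P·R/(P+R) = 2·TP/(2·TP+FP+FN) = 216/(216+45+56) = 216/317 = 0.6814

0.6814


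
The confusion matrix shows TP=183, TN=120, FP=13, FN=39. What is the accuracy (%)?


Accuracy = (TP+TN)/(TP+TN+FP+FN)
= (183+120)/(355)
= 303/355 = 85.35%

85.35%


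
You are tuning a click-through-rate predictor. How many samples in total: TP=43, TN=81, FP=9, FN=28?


Total = TP + TN + FP + FN
= 43 + 81 + 9 + 28
= 161
(Predicted positive: 52, predicted negative: 109)

161


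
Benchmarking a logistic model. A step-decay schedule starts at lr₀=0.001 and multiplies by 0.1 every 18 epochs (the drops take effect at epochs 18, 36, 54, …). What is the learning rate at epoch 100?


n_drops = ⌊100/18⌋ = 5
lr = 0.001·0.1^5 = 0.001·0.00001 = 0.00000001

0.00000001


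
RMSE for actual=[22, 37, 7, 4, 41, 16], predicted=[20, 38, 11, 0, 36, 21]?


MSE = 87/6 = 14.5
RMSE = √(87/6) = 3.8079

3.8079


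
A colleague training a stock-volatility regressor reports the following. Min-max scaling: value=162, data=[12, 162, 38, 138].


min=12, max=162
(162-12)/(162-12) = 150/150 = 1.0

1.0


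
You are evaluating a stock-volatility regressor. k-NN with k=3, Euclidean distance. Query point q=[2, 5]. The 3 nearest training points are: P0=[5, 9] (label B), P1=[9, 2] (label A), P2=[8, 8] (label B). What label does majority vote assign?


d(q,P0) = 5.0  (label B)
d(q,P1) = 7.6158  (label A)
d(q,P2) = 6.7082  (label B)
Votes: A=1, B=2
Majority → B

B


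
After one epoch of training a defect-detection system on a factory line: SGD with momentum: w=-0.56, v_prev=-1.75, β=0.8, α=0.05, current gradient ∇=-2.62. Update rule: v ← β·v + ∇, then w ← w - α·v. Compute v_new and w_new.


v_new = 0.8·-1.75 - 2.62 = -1.4 - 2.62 = -4.02
w_new = -0.56 - 0.05·-4.02 = -0.56 + 0.201 = -0.359

v_new=-4.02, w_new=-0.359


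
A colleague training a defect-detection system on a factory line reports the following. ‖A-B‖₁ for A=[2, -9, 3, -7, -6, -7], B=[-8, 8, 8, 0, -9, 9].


d = |2+ 8| + |-9-8| + |3-8| + |-7-0| + |-6+ 9| + |-7-9|
  = 10 + 17 + 5 + 7 + 3 + 16
  = 58

58


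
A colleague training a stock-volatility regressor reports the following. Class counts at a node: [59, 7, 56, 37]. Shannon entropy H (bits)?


Probabilities: [59/159, 7/159, 56/159, 37/159] ≈ [0.3711, 0.044, 0.3522, 0.2327]
H = -((59/159)·log₂(59/159) + (7/159)·log₂(7/159) + (56/159)·log₂(56/159) + (37/159)·log₂(37/159))
  = 1.7488 bits

1.7488 bits


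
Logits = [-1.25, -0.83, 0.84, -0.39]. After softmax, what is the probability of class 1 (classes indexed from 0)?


Exponentials: e^-1.25=0.2865, e^-0.83=0.436, e^0.84=2.3164, e^-0.39=0.6771
Sum = 3.716
Softmax = [0.0771, 0.1173, 0.6234, 0.1822]
p[1] = 0.436/3.716 = 0.1173

0.1173


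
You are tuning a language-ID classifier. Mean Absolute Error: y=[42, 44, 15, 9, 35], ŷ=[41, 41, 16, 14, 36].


Absolute errors: |42-41|=1, |44-41|=3, |15-16|=1, |9-14|=5, |35-36|=1
Sum = 11
MAE = 11/5 = 11/5

11/5


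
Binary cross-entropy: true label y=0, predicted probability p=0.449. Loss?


BCE = -[y·ln(p) + (1-y)·ln(1-p)]
= -0 - 1·ln(1-0.449)
= -ln(0.551) = 0.596

0.596


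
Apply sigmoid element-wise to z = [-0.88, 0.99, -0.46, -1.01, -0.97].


σ(-0.88) = 1/(1+e^0.88) = 0.2932
σ(0.99) = 1/(1+e^-0.99) = 0.7291
σ(-0.46) = 1/(1+e^0.46) = 0.387
σ(-1.01) = 1/(1+e^1.01) = 0.267
σ(-0.97) = 1/(1+e^0.97) = 0.2749
result = [0.2932, 0.7291, 0.387, 0.267, 0.2749]

[0.2932, 0.7291, 0.387, 0.267, 0.2749]


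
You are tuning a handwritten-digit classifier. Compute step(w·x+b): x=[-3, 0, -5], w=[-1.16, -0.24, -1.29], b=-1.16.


z = (-3)·(-1.16) + (0)·(-0.24) + (-5)·(-1.29) - 1.16
  = 8.77
step(z) = 1 (z≥0)

1


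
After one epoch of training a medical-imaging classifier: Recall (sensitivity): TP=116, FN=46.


Recall = TP/(TP+FN)
= 116/(116+46)
= 116/162 = 71.6%

71.6%


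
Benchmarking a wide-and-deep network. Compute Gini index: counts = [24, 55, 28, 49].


Probabilities: [24/156, 55/156, 28/156, 49/156] ≈ [0.1538, 0.3526, 0.1795, 0.3141]
Σpᵢ² = (576 + 3025 + 784 + 2401)/156² = 6786/24336
Gini = 1 - Σpᵢ² = 1 - 6786/24336 = 0.7212

0.7212


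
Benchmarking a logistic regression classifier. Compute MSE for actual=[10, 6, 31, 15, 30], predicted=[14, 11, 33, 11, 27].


Squared errors: (10-14)²=16, (6-11)²=25, (31-33)²=4, (15-11)²=16, (30-27)²=9
Sum = 70
MSE = 70/5 = 14

14


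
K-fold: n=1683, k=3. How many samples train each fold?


Fold size = 1683/3 = 561
Training per fold = 1683 - 561 = 1122

1122


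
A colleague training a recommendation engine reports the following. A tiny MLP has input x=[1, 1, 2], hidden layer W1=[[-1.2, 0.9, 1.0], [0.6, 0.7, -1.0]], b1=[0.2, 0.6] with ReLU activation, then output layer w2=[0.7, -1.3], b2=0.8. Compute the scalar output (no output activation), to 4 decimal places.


z1[0] = (-1.2)·(1) + (0.9)·(1) + (1.0)·(2) + 0.2 = 1.9
z1[1] = (0.6)·(1) + (0.7)·(1) + (-1.0)·(2) + 0.6 = -0.1
h = ReLU(z1) = [1.9, 0.0]
output = (0.7)·(1.9) + (-1.3)·(0.0) + 0.8 = 2.13

2.13


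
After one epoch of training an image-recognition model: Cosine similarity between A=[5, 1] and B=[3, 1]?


A·B = 5·3 + 1·1 = 16
‖A‖ = √26 = 5.099, ‖B‖ = √10 = 3.1623
cos = 16/(√26·√10) = 16/√260 = 0.9923

0.9923


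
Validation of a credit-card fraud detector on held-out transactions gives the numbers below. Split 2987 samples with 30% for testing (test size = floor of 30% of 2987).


Test = ⌊2987·30/100⌋ = 896
Train = 2987 - 896 = 2091

Train: 2091, Test: 896


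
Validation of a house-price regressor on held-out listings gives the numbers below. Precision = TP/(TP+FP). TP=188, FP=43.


Precision = TP/(TP+FP)
= 188/(188+43)
= 188/231 = 81.39%

81.39%


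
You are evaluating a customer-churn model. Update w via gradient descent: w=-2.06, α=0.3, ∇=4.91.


w_new = w - α·∇
= -2.06 - 0.3·4.91
= -2.06 - 1.473
= -3.533

-3.533


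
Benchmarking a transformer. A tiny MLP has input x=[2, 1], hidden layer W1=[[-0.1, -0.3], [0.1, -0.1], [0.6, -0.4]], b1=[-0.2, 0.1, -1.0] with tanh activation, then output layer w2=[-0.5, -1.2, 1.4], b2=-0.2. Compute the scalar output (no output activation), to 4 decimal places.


z1[0] = (-0.1)·(2) + (-0.3)·(1) - 0.2 = -0.7
z1[1] = (0.1)·(2) + (-0.1)·(1) + 0.1 = 0.2
z1[2] = (0.6)·(2) + (-0.4)·(1) - 1.0 = -0.2
h = tanh(z1) = [-0.6044, 0.1974, -0.1974]
output = (-0.5)·(-0.6044) + (-1.2)·(0.1974) + (1.4)·(-0.1974) - 0.2 = -0.411

-0.411


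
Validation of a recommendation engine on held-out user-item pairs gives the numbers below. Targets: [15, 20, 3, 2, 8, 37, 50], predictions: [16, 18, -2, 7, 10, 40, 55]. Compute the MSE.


Squared errors: (15-16)²=1, (20-18)²=4, (3+ 2)²=25, (2-7)²=25, (8-10)²=4, (37-40)²=9, (50-55)²=25
Sum = 93
MSE = 93/7 = 93/7

93/7


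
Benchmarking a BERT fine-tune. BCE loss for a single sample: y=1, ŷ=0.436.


BCE = -[y·ln(p) + (1-y)·ln(1-p)]
= -1·ln(0.436) - 0
= -ln(0.436) = 0.8301

0.8301


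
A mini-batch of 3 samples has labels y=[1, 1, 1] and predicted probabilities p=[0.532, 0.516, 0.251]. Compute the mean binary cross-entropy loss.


L[0] = -ln(0.532) = 0.6311
L[1] = -ln(0.516) = 0.6616
L[2] = -ln(0.251) = 1.3823
mean = (0.6311 + 0.6616 + 1.3823)/3 = 0.8917

0.8917


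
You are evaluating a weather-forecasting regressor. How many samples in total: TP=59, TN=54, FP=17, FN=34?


Total = TP + TN + FP + FN
= 59 + 54 + 17 + 34
= 164
(Predicted positive: 76, predicted negative: 88)

164


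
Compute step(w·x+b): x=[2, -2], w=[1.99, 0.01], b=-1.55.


z = (2)·(1.99) + (-2)·(0.01) - 1.55
  = 2.41
step(z) = 1 (z≥0)

1


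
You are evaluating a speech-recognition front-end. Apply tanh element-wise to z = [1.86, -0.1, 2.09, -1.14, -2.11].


tanh(1.86) = 0.9527
tanh(-0.1) = -0.0997
tanh(2.09) = 0.9699
tanh(-1.14) = -0.8144
tanh(-2.11) = -0.971
result = [0.9527, -0.0997, 0.9699, -0.8144, -0.971]

[0.9527, -0.0997, 0.9699, -0.8144, -0.971]


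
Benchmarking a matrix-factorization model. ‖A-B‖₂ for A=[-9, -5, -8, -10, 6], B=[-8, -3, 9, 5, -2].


d = √((-9+ 8)² + (-5+ 3)² + (-8-9)² + (-10-5)² + (6+ 2)²)
  = √(1 + 4 + 289 + 225 + 64)
  = √583 = 24.1454

24.1454


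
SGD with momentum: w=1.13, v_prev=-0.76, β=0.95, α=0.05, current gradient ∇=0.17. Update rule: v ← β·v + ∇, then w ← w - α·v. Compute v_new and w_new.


v_new = 0.95·-0.76 + 0.17 = -0.722 + 0.17 = -0.552
w_new = 1.13 - 0.05·-0.552 = 1.13 + 0.0276 = 1.1576

v_new=-0.552, w_new=1.1576


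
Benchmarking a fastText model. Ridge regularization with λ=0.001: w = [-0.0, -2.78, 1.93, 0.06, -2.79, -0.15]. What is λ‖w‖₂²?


‖w‖₂² = (-0.0)² + (-2.78)² + (1.93)² + (0.06)² + (-2.79)² + (-0.15)²
     = 0 + 7.7284 + 3.7249 + 0.0036 + 7.7841 + 0.0225
     = 19.2635
λ·‖w‖₂² = 0.001·19.2635 = 0.019263

0.019263


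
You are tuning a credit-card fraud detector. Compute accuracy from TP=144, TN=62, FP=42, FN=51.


Accuracy = (TP+TN)/(TP+TN+FP+FN)
= (144+62)/(299)
= 206/299 = 68.9%

68.9%


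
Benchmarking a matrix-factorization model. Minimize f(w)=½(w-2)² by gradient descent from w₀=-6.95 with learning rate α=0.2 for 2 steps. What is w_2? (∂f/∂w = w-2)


step 1: grad = -6.95-2 = -8.95; w = -6.95 - 0.2·(-8.95) = -5.16
step 2: grad = -5.16-2 = -7.16; w = -5.16 - 0.2·(-7.16) = -3.728

-3.728


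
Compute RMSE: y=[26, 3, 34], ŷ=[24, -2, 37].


MSE = 38/3 = 12.6667
RMSE = √(38/3) = 3.559

3.559


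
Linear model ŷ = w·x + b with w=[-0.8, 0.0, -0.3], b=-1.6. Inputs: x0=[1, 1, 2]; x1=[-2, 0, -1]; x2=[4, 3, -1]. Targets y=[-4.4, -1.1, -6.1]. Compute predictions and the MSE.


ŷ0 = (-0.8)·(1) + (0.0)·(1) + (-0.3)·(2) - 1.6 = -3.0
ŷ1 = (-0.8)·(-2) + (0.0)·(0) + (-0.3)·(-1) - 1.6 = 0.3
ŷ2 = (-0.8)·(4) + (0.0)·(3) + (-0.3)·(-1) - 1.6 = -4.5
errors² = [1.96, 1.96, 2.56]
MSE = 6.4800/3 = 2.16

2.16


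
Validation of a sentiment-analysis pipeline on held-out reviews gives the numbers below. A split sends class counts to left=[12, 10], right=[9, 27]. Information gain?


Parent = [21, 37], H_parent = 0.9444
H_left = 0.994 (n=22), H_right = 0.8113 (n=36)
H_children = (22/58)·0.994 + (36/58)·0.8113 = 0.8806
IG = 0.9444 - 0.8806 = 0.0638

0.0638


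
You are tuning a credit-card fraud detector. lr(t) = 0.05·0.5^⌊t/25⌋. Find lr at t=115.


n_drops = ⌊115/25⌋ = 4
lr = 0.05·0.5^4 = 0.05·0.0625 = 0.003125

0.003125


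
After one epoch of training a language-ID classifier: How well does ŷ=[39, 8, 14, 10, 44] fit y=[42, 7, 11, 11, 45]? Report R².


ȳ = 23.2
SS_res = Σ(y-ŷ)² = 21
SS_tot = Σ(y-ȳ)² = 1388.8
R² = 1 - SS_res/SS_tot = 1 - 0.0151 = 0.9849

0.9849


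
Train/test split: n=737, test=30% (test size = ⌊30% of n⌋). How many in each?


Test = ⌊737·30/100⌋ = 221
Train = 737 - 221 = 516

Train: 516, Test: 221


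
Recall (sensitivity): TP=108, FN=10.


Recall = TP/(TP+FN)
= 108/(108+10)
= 108/118 = 91.53%

91.53%


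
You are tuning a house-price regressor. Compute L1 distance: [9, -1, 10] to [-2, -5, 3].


d = |9+ 2| + |-1+ 5| + |10-3|
  = 11 + 4 + 7
  = 22

22


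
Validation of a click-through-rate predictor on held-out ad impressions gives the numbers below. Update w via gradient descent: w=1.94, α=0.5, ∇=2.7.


w_new = w - α·∇
= 1.94 - 0.5·2.7
= 1.94 - 1.35
= 0.59

0.59


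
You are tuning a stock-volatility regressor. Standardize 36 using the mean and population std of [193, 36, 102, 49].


μ = 95, σ = 61.7454
z = (36 - 95)/61.7454 = -0.9555

-0.9555


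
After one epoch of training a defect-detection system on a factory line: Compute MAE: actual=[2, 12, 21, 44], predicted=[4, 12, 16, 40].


Absolute errors: |2-4|=2, |12-12|=0, |21-16|=5, |44-40|=4
Sum = 11
MAE = 11/4 = 11/4

11/4


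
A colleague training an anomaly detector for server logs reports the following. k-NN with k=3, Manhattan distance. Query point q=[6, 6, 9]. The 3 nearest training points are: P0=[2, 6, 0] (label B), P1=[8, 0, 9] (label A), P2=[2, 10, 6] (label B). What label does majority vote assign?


d(q,P0) = 13  (label B)
d(q,P1) = 8  (label A)
d(q,P2) = 11  (label B)
Votes: A=1, B=2
Majority → B

B


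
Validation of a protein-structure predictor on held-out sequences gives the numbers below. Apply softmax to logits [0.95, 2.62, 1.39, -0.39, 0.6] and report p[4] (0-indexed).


Exponentials: e^0.95=2.5857, e^2.62=13.7357, e^1.39=4.0149, e^-0.39=0.6771, e^0.6=1.8221
Sum = 22.8355
Softmax = [0.1132, 0.6015, 0.1758, 0.0296, 0.0798]
p[4] = 1.8221/22.8355 = 0.0798

0.0798


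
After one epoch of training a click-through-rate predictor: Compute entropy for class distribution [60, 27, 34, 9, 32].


Probabilities: [60/162, 27/162, 34/162, 9/162, 32/162] ≈ [0.3704, 0.1667, 0.2099, 0.0556, 0.1975]
H = -((60/162)·log₂(60/162) + (27/162)·log₂(27/162) + (34/162)·log₂(34/162) + (9/162)·log₂(9/162) + (32/162)·log₂(32/162))
  = 2.1281 bits

2.1281 bits


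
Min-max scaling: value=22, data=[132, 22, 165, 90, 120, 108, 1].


min=1, max=165
(22-1)/(165-1) = 21/164 = 0.128

0.128


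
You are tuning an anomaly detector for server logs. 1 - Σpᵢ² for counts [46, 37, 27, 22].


Probabilities: [46/132, 37/132, 27/132, 22/132] ≈ [0.3485, 0.2803, 0.2045, 0.1667]
Σpᵢ² = (2116 + 1369 + 729 + 484)/132² = 4698/17424
Gini = 1 - Σpᵢ² = 1 - 4698/17424 = 0.7304

0.7304


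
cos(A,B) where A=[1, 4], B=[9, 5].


A·B = 1·9 + 4·5 = 29
‖A‖ = √17 = 4.1231, ‖B‖ = √106 = 10.2956
cos = 29/(√17·√106) = 29/√1802 = 0.6832

0.6832


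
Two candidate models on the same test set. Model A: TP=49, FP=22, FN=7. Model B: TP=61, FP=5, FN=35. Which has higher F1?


Model A: P=49/71=0.6901, R=49/56=0.875, F1=2PR/(P+R)=2TP/(2TP+FP+FN)=98/127=0.7717
Model B: P=61/66=0.9242, R=61/96=0.6354, F1=2PR/(P+R)=2TP/(2TP+FP+FN)=122/162=0.7531
0.7717 > 0.7531 → Model A

Model A


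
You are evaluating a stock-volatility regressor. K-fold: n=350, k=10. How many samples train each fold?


Fold size = 350/10 = 35
Training per fold = 350 - 35 = 315

315


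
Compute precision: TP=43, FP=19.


Precision = TP/(TP+FP)
= 43/(43+19)
= 43/62 = 69.35%

69.35%


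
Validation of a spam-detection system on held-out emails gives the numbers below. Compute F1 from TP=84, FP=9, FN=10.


Precision = 84/93 = 0.9032
Recall = 84/94 = 0.8936
F1 = 2·P·R/(P+R) = 2·TP/(2·TP+FP+FN) = 168/(168+9+10) = 168/187 = 0.8984

0.8984


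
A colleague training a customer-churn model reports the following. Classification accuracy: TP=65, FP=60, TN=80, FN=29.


Accuracy = (TP+TN)/(TP+TN+FP+FN)
= (65+80)/(234)
= 145/234 = 61.97%

61.97%
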